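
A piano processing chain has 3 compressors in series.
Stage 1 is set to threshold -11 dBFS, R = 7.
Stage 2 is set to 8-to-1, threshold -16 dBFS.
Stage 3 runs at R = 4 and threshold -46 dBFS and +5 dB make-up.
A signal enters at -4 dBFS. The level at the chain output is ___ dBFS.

Stage 1: overshoot 7 dB → 7/7 = 1 dB → -10 dBFS.
Stage 2: overshoot 6 dB → 6/8 = 0.75 dB → -15.25 dBFS.
Stage 3: 30.75 dB above -46 dBFS, reduced 4:1 to 7.6875 dB above → -38.3125 dBFS; +5 dB make-up → -33.3125 dBFS.

-33.3125 dBFS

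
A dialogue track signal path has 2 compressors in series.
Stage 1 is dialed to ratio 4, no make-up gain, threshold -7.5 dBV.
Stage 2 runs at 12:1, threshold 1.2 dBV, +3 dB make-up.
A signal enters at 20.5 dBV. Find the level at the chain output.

2.5 dBV

Stage 1: 20.5 dBV is 28 dB over -7.5 dBV; at 4:1 that becomes 7 dB over, giving -0.5 dBV.
Stage 2: -0.5 dBV is at or below the 1.2 dBV threshold — no compression; make-up brings it to 2.5 dBV.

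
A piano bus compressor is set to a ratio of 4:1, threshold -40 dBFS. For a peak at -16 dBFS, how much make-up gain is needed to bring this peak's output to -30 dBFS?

Without make-up, output = threshold + overshoot/4 = -40 + 6 = -34 dBFS.
Gap to target: 4 dB.

4 dB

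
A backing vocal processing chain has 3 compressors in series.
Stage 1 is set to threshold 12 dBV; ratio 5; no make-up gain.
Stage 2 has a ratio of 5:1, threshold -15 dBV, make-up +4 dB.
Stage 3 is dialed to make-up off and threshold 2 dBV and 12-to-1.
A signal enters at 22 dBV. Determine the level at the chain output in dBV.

Stage 1: 22 dBV is 10 dB over 12 dBV; at 5:1 that becomes 2 dB over, giving 14 dBV.
Stage 2: 29 dB above -15 dBV, reduced 5:1 to 5.8 dB above → -9.2 dBV; +4 dB make-up → -5.2 dBV.
Stage 3: below threshold (-5.2 ≤ 2); passes unchanged; output -5.2 dBV.

-5.2 dBV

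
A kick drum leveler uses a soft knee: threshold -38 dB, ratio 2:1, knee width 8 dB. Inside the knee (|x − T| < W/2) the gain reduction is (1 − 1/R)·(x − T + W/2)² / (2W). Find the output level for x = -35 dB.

x − T + W/2 = -35 − (-38) + 4 = 7.
GR = (1 − 1/2) × 7² / 16 = 0.5 × 49 / 16 = 1.53125 dB.
Output = -35 − 1.53125 = -36.53125 dB.

-36.53125 dB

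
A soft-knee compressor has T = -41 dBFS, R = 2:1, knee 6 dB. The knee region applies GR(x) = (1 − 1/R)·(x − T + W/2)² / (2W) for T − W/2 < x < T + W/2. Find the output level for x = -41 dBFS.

-41.375 dBFS

x − T + W/2 = -41 − (-41) + 3 = 3.
GR = (1 − 1/2) × 3² / 12 = 0.5 × 9 / 12 = 0.375 dB.
Output = -41 − 0.375 = -41.375 dBFS.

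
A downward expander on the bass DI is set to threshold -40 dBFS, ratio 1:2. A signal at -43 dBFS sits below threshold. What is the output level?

Undershoot = (-40) − (-43) = 3 dB.
At 1:2, that expands to 6 dB under threshold.
Output = -40 − 6 = -46 dBFS.

-46 dBFS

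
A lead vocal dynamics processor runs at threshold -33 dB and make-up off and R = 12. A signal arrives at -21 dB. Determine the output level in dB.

-32 dB

-21 dB sits 12 dB over threshold.
The 12 dB excess becomes 1 dB after 12:1 reduction.
Output = -33 + 1 = -32 dB.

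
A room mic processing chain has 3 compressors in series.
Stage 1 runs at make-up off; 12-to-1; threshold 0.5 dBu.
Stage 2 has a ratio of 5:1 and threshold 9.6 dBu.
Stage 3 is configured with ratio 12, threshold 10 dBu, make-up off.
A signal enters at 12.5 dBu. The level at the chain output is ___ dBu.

Stage 1: 12.5 dBu is 12 dB over 0.5 dBu; at 12:1 that becomes 1 dB over, giving 1.5 dBu.
Stage 2: below threshold (1.5 ≤ 9.6); passes unchanged; output 1.5 dBu.
Stage 3: below threshold (1.5 ≤ 10); passes unchanged; output 1.5 dBu.

1.5 dBu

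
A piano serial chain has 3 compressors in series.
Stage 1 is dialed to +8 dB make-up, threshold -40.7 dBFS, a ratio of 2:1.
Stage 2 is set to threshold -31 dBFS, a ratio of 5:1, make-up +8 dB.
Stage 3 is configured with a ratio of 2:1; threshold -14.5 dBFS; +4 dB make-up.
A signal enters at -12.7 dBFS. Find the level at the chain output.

Stage 1: -12.7 dBFS is 28 dB over -40.7 dBFS; at 2:1 that becomes 14 dB over, giving -26.7 dBFS; +8 dB make-up → -18.7 dBFS.
Stage 2: overshoot 12.3 dB → 12.3/5 = 2.46 dB → -28.54 dBFS; +8 dB make-up → -20.54 dBFS.
Stage 3: -20.54 dBFS is at or below the -14.5 dBFS threshold — no compression; make-up brings it to -16.54 dBFS.

-16.54 dBFS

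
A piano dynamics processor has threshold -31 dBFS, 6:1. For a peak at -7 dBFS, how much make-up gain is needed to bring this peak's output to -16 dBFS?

Without make-up, output = threshold + overshoot/6 = -31 + 4 = -27 dBFS.
Gap to target: 11 dB.

11 dB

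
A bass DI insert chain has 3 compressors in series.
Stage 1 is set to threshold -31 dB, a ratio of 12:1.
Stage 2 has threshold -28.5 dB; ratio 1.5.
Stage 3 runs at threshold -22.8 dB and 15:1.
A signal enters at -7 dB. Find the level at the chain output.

-29 dB

Stage 1: 24 dB above -31 dB, reduced 12:1 to 2 dB above → -29 dB.
Stage 2: -29 dB ≤ -28.5 dB, so stage 2 doesn't engage; output -29 dB.
Stage 3: -29 dB is at or below the -22.8 dB threshold — no compression; output -29 dB.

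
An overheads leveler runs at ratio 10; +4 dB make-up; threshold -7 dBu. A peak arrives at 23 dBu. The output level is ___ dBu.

Overshoot: 23 − (-7) = 30 dB.
The 30 dB excess becomes 3 dB after 10:1 reduction.
Output = -7 + 3 = -4 dBu; make-up adds 4 dB, giving 0 dBu.

0 dBu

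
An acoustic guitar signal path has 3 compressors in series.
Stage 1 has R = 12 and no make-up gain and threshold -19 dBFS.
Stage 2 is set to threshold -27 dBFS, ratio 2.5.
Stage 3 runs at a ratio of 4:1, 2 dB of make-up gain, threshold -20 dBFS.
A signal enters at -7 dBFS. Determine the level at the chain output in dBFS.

-21.4 dBFS

Stage 1: overshoot 12 dB → 12/12 = 1 dB → -18 dBFS.
Stage 2: overshoot 9 dB → 9/2.5 = 3.6 dB → -23.4 dBFS.
Stage 3: below threshold (-23.4 ≤ -20); passes unchanged; make-up brings it to -21.4 dBFS.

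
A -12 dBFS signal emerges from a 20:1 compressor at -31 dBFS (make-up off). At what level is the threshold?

-32 dBFS

Let T be the threshold. Output overshoot = (input overshoot)/R, so -31 − T = (-12 − T)/20.
20·(-31 − T) = -12 − T → 19·T = -620 − (-12) = -608.
T = -608/19 = -32 dBFS.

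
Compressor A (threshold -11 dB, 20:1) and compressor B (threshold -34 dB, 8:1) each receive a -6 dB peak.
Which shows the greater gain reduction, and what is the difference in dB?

A: GR = 5 − 5/20 = 4.75 dB.
B: GR = 28 − 28/8 = 24.5 dB.
B reduces 19.75 dB more.

B, by 19.75 dB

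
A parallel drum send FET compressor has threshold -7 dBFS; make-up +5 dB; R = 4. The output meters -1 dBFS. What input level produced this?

Remove make-up: -1 − 5 = -6 dBFS.
That's 1 dB above the -7 dBFS threshold.
Before 4:1 compression the overshoot was 1 × 4 = 4 dB, so input = -7 + 4 = -3 dBFS.

-3 dBFS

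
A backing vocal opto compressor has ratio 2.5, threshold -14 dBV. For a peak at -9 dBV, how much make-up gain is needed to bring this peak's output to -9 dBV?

3 dB

Without make-up, output = threshold + overshoot/2.5 = -14 + 2 = -12 dBV.
Gap to target: 3 dB.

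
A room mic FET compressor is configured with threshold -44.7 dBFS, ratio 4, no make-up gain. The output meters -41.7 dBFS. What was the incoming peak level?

-32.7 dBFS

The compressed level sits -41.7 − (-44.7) = 3 dB over threshold.
Undo the ratio: input overshoot = 3 × 4 = 12 dB, giving input = -32.7 dBFS.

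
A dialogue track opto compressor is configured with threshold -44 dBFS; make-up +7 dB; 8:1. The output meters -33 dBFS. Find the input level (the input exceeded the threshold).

Remove make-up: -33 − 7 = -40 dBFS.
Post-compression overshoot = -40 − (-44) = 4 dB.
Undo the ratio: input overshoot = 4 × 8 = 32 dB, giving input = -12 dBFS.

-12 dBFS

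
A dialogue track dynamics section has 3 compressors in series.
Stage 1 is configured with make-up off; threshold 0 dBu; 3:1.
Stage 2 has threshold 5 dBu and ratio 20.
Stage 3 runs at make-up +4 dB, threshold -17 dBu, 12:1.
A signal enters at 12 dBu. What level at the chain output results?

Stage 1: 12 dBu is 12 dB over 0 dBu; at 3:1 that becomes 4 dB over, giving 4 dBu.
Stage 2: below threshold (4 ≤ 5); passes unchanged; output 4 dBu.
Stage 3: 21 dB above -17 dBu, reduced 12:1 to 1.75 dB above → -15.25 dBu; +4 dB make-up → -11.25 dBu.

-11.25 dBu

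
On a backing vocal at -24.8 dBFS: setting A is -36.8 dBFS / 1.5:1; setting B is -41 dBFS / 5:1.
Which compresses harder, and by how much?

B, by 8.96 dB

A: GR = 12 − 12/1.5 = 4 dB.
B: GR = 16.2 − 16.2/5 = 12.96 dB.
B applies 8.96 dB more gain reduction.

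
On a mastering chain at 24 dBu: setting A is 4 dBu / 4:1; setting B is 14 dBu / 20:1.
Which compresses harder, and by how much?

A, by 5.5 dB

A: overshoot 20 dB → output overshoot 5 dB → GR 15 dB.
B: overshoot 10 dB → output overshoot 0.5 dB → GR 9.5 dB.
Difference: 5.5 dB in favour of A.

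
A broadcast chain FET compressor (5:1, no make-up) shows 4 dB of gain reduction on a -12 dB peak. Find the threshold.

-17 dB

Input is 5 dB above T (since output overshoot × R = input overshoot: (-16 − T)·5 = -12 − T gives T = -17 dB).
Check: -17 + (-12 − (-17))/5 = -17 + 1 = -16 dB. ✓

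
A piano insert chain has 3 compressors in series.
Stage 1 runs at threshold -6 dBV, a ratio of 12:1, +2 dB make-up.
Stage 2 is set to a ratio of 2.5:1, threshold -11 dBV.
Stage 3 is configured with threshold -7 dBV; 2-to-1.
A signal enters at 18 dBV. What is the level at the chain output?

-7.4 dBV

Stage 1: overshoot 24 dB → 24/12 = 2 dB → -4 dBV; +2 dB make-up → -2 dBV.
Stage 2: 9 dB above -11 dBV, reduced 2.5:1 to 3.6 dB above → -7.4 dBV.
Stage 3: -7.4 dBV is at or below the -7 dBV threshold — no compression; output -7.4 dBV.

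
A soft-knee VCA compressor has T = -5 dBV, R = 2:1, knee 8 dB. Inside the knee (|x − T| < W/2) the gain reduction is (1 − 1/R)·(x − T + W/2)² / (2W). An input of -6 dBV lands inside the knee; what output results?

-6.28125 dBV

x − T + W/2 = -6 − (-5) + 4 = 3.
GR = (1 − 1/2) × 3² / 16 = 0.5 × 9 / 16 = 0.28125 dB.
Output = -6 − 0.28125 = -6.28125 dBV.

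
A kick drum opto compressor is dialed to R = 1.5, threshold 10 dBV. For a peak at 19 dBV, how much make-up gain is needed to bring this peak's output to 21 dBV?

Without make-up, output = threshold + overshoot/1.5 = 10 + 6 = 16 dBV.
Gap to target: 5 dB.

5 dB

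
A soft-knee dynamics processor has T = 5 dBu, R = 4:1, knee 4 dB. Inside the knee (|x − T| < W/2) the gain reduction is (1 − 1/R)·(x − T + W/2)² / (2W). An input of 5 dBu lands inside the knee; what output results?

x − T + W/2 = 5 − 5 + 2 = 2.
GR = (1 − 1/4) × 2² / 8 = 0.75 × 4 / 8 = 0.375 dB.
Output = 5 − 0.375 = 4.625 dBu.

4.625 dBu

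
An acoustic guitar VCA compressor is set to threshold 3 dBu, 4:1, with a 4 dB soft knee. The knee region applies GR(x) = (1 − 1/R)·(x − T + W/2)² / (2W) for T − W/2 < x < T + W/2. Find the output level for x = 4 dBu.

x − T + W/2 = 4 − 3 + 2 = 3.
GR = (1 − 1/4) × 3² / 8 = 0.75 × 9 / 8 = 0.84375 dB.
Output = 4 − 0.84375 = 3.15625 dBu.

3.15625 dBu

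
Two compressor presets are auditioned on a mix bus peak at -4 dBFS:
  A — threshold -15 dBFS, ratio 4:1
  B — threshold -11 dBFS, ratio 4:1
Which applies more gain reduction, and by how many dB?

A: GR = 11 − 11/4 = 8.25 dB.
B: GR = 7 − 7/4 = 5.25 dB.
A applies 3 dB more gain reduction.

A, by 3 dB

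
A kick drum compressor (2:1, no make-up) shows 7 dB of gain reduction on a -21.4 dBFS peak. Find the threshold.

Gain reduction = -21.4 − (-28.4) = 7 dB; output overshoot = GR / (R − 1) = 7 / 1 = 7 dB.
Threshold = output − output overshoot = -28.4 − 7 = -35.4 dBFS.

-35.4 dBFS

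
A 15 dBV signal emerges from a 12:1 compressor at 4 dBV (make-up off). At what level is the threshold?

3 dBV

Gain reduction = 15 − 4 = 11 dB; output overshoot = GR / (R − 1) = 11 / 11 = 1 dB.
Threshold = output − output overshoot = 4 − 1 = 3 dBV.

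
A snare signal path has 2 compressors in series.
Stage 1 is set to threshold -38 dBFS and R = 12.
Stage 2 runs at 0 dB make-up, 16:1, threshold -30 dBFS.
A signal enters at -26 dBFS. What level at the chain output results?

Stage 1: -26 dBFS is 12 dB over -38 dBFS; at 12:1 that becomes 1 dB over, giving -37 dBFS.
Stage 2: below threshold (-37 ≤ -30); passes unchanged; output -37 dBFS.

-37 dBFS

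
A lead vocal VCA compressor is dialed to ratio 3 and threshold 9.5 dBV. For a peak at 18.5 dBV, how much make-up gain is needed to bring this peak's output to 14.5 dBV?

Without make-up, output = threshold + overshoot/3 = 9.5 + 3 = 12.5 dBV.
Gap to target: 2 dB.

2 dB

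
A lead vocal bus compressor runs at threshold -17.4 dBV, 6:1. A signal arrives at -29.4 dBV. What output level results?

-29.4 dBV is 12 dB below the -17.4 dBV threshold, so no gain reduction is applied.
Output = input = -29.4 dBV.

-29.4 dBV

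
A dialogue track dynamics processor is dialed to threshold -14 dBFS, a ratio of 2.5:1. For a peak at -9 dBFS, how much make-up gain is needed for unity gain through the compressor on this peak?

3 dB

Overshoot 5 dB → 5/2.5 = 2 dB after compression, so the compressed level is -14 + 2 = -12 dBFS.
Make-up = target − compressed = -9 − (-12) = 3 dB.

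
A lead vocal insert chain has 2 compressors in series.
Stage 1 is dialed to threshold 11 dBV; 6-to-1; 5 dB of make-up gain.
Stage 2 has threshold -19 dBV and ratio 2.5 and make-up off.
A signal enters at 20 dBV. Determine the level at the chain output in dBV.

Stage 1: overshoot 9 dB → 9/6 = 1.5 dB → 12.5 dBV; +5 dB make-up → 17.5 dBV.
Stage 2: overshoot 36.5 dB → 36.5/2.5 = 14.6 dB → -4.4 dBV.

-4.4 dBV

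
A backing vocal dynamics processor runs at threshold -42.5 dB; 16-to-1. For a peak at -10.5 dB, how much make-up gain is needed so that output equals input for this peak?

30 dB

Overshoot 32 dB → 32/16 = 2 dB after compression, so the compressed level is -42.5 + 2 = -40.5 dB.
Make-up = target − compressed = -10.5 − (-40.5) = 30 dB.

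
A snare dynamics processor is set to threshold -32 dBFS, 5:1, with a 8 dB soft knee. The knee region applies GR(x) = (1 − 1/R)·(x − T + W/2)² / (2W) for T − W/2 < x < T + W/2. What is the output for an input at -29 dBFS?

-31.45 dBFS

x − T + W/2 = -29 − (-32) + 4 = 7.
GR = (1 − 1/5) × 7² / 16 = 0.8 × 49 / 16 = 2.45 dB.
Output = -29 − 2.45 = -31.45 dBFS.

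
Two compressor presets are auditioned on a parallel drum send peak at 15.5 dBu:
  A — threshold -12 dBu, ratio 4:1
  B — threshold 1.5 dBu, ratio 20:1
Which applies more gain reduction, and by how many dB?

A, by 7.325 dB

A: overshoot 27.5 dB → output overshoot 6.875 dB → GR 20.625 dB.
B: overshoot 14 dB → output overshoot 0.7 dB → GR 13.3 dB.
A reduces 7.325 dB more.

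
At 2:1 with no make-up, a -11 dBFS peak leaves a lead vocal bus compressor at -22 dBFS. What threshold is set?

-33 dBFS

Let T be the threshold. Output overshoot = (input overshoot)/R, so -22 − T = (-11 − T)/2.
2·(-22 − T) = -11 − T → 1·T = -44 − (-11) = -33.
T = -33/1 = -33 dBFS.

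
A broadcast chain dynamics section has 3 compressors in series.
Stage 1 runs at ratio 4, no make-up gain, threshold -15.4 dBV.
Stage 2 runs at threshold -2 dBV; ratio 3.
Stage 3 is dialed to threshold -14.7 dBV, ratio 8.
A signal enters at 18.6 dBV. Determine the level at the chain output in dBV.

-13.725 dBV

Stage 1: overshoot 34 dB → 34/4 = 8.5 dB → -6.9 dBV.
Stage 2: -6.9 dBV ≤ -2 dBV, so stage 2 doesn't engage; output -6.9 dBV.
Stage 3: overshoot 7.8 dB → 7.8/8 = 0.975 dB → -13.725 dBV.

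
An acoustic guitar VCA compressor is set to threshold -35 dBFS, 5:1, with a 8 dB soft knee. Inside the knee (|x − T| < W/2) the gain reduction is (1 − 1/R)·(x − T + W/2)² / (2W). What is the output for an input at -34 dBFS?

x − T + W/2 = -34 − (-35) + 4 = 5.
GR = (1 − 1/5) × 5² / 16 = 0.8 × 25 / 16 = 1.25 dB.
Output = -34 − 1.25 = -35.25 dBFS.

-35.25 dBFS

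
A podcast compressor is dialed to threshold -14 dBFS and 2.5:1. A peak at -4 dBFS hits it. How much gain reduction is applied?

6 dB

The signal is 10 dB above threshold.
A 2.5:1 ratio leaves 4 dB of that excess.
Gain reduction = 10 − 4 = 6 dB.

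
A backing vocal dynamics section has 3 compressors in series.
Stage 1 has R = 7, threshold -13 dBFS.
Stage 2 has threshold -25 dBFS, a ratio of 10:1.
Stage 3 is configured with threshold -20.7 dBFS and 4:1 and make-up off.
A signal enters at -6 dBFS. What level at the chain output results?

-23.7 dBFS

Stage 1: -6 dBFS is 7 dB over -13 dBFS; at 7:1 that becomes 1 dB over, giving -12 dBFS.
Stage 2: -12 dBFS is 13 dB over -25 dBFS; at 10:1 that becomes 1.3 dB over, giving -23.7 dBFS.
Stage 3: below threshold (-23.7 ≤ -20.7); passes unchanged; output -23.7 dBFS.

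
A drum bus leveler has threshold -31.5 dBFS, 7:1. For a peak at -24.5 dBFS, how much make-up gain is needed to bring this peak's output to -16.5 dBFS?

14 dB

The peak compresses to -31.5 + 7/7 = -30.5 dBFS.
To reach -16.5 dBFS requires -16.5 − (-30.5) = 14 dB of make-up.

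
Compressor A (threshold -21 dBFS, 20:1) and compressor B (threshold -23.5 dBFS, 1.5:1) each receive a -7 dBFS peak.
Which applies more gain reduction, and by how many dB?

A: GR = 14 − 14/20 = 13.3 dB.
B: GR = 16.5 − 16.5/1.5 = 5.5 dB.
A applies 7.8 dB more gain reduction.

A, by 7.8 dB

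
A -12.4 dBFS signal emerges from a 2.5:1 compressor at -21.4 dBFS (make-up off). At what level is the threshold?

Let T be the threshold. Output overshoot = (input overshoot)/R, so -21.4 − T = (-12.4 − T)/2.5.
2.5·(-21.4 − T) = -12.4 − T → 1.5·T = -53.5 − (-12.4) = -41.1.
T = -41.1/1.5 = -27.4 dBFS.

-27.4 dBFS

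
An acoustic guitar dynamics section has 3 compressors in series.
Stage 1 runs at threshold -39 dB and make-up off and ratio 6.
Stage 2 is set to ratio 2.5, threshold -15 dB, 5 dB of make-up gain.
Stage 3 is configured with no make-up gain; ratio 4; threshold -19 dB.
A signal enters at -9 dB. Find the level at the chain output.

Stage 1: 30 dB above -39 dB, reduced 6:1 to 5 dB above → -34 dB.
Stage 2: below threshold (-34 ≤ -15); passes unchanged; make-up brings it to -29 dB.
Stage 3: below threshold (-29 ≤ -19); passes unchanged; output -29 dB.

-29 dB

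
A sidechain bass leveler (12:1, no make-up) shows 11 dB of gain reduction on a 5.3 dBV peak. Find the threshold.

Gain reduction = 5.3 − (-5.7) = 11 dB; output overshoot = GR / (R − 1) = 11 / 11 = 1 dB.
Threshold = output − output overshoot = -5.7 − 1 = -6.7 dBV.

-6.7 dBV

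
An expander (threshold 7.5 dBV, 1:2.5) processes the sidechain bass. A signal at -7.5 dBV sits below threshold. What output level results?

Undershoot = 7.5 − (-7.5) = 15 dB.
At 1:2.5, that expands to 37.5 dB under threshold.
Output = 7.5 − 37.5 = -30 dBV.

-30 dBV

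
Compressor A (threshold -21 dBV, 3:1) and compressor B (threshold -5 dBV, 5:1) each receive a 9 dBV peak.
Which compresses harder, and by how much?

A, by 8.8 dB

A: overshoot 30 dB → output overshoot 10 dB → GR 20 dB.
B: overshoot 14 dB → output overshoot 2.8 dB → GR 11.2 dB.
Difference: 8.8 dB in favour of A.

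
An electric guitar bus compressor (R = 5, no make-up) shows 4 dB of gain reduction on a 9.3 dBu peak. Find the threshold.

4.3 dBu

Let T be the threshold. Output overshoot = (input overshoot)/R, so 5.3 − T = (9.3 − T)/5.
5·(5.3 − T) = 9.3 − T → 4·T = 26.5 − 9.3 = 17.2.
T = 17.2/4 = 4.3 dBu.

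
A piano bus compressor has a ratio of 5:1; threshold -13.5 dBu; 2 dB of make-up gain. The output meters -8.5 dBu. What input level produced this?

1.5 dBu

Remove make-up: -8.5 − 2 = -10.5 dBu.
The compressed level sits -10.5 − (-13.5) = 3 dB over threshold.
Before 5:1 compression the overshoot was 3 × 5 = 15 dB, so input = -13.5 + 15 = 1.5 dBu.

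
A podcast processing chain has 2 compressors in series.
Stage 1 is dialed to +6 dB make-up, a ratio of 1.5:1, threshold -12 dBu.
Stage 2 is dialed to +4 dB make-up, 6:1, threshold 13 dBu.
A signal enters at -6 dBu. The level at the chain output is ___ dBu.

2 dBu

Stage 1: overshoot 6 dB → 6/1.5 = 4 dB → -8 dBu; +6 dB make-up → -2 dBu.
Stage 2: -2 dBu ≤ 13 dBu, so stage 2 doesn't engage; make-up brings it to 2 dBu.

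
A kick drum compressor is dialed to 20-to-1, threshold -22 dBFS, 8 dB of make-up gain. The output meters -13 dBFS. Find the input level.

Before make-up, the level was -13 − 8 = -21 dBFS.
The compressed level sits -21 − (-22) = 1 dB over threshold.
Input overshoot = R × output overshoot = 20 dB → input = -22 + 20 = -2 dBFS.

-2 dBFS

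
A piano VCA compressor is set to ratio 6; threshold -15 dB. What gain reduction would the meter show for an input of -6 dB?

7.5 dB

Overshoot = -6 − (-15) = 9 dB.
At 6:1, output sits 9/6 = 1.5 dB above threshold.
GR = overshoot in − overshoot out = 9 − 1.5 = 7.5 dB.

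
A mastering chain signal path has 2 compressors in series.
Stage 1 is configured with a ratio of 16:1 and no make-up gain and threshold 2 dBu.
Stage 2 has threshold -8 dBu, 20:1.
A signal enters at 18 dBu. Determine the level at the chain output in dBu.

Stage 1: overshoot 16 dB → 16/16 = 1 dB → 3 dBu.
Stage 2: 11 dB above -8 dBu, reduced 20:1 to 0.55 dB above → -7.45 dBu.

-7.45 dBu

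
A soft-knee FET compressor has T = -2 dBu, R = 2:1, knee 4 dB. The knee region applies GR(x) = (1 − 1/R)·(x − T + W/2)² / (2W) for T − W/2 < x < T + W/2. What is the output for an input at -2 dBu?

-2.25 dBu

x − T + W/2 = -2 − (-2) + 2 = 2.
GR = (1 − 1/2) × 2² / 8 = 0.5 × 4 / 8 = 0.25 dB.
Output = -2 − 0.25 = -2.25 dBu.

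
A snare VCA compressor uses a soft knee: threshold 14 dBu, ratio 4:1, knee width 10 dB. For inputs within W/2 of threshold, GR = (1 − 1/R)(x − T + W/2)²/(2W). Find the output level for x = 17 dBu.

x − T + W/2 = 17 − 14 + 5 = 8.
GR = (1 − 1/4) × 8² / 20 = 0.75 × 64 / 20 = 2.4 dB.
Output = 17 − 2.4 = 14.6 dBu.

14.6 dBu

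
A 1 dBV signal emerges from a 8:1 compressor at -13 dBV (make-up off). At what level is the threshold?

Input is 16 dB above T (since output overshoot × R = input overshoot: (-13 − T)·8 = 1 − T gives T = -15 dBV).
Check: -15 + (1 − (-15))/8 = -15 + 2 = -13 dBV. ✓

-15 dBV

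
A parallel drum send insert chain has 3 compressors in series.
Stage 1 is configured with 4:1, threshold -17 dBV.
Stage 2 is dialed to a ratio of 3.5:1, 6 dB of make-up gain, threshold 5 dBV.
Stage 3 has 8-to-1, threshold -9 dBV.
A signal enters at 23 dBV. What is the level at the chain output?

-8 dBV

Stage 1: 23 dBV is 40 dB over -17 dBV; at 4:1 that becomes 10 dB over, giving -7 dBV.
Stage 2: below threshold (-7 ≤ 5); passes unchanged; make-up brings it to -1 dBV.
Stage 3: -1 dBV is 8 dB over -9 dBV; at 8:1 that becomes 1 dB over, giving -8 dBV.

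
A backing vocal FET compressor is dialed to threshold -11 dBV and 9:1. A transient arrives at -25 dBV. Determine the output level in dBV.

-25 dBV

-25 dBV is 14 dB below the -11 dBV threshold, so no gain reduction is applied.
Output = input = -25 dBV.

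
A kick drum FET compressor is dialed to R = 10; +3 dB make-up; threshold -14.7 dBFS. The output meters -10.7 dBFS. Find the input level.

Remove make-up: -10.7 − 3 = -13.7 dBFS.
Post-compression overshoot = -13.7 − (-14.7) = 1 dB.
Before 10:1 compression the overshoot was 1 × 10 = 10 dB, so input = -14.7 + 10 = -4.7 dBFS.

-4.7 dBFS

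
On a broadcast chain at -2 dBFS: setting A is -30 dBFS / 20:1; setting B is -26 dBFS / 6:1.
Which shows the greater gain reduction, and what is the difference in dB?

A, by 6.6 dB

A: GR = 28 − 28/20 = 26.6 dB.
B: GR = 24 − 24/6 = 20 dB.
Difference: 6.6 dB in favour of A.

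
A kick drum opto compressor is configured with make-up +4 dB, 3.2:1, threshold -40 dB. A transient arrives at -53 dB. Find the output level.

-53 dB is 13 dB below the -40 dB threshold, so no gain reduction is applied.
Make-up gain adds 4 dB: -53 + 4 = -49 dB.

-49 dB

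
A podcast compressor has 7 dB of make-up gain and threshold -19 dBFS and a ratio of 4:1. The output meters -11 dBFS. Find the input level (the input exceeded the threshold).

Stripping the +7 dB make-up gives -18 dBFS at the gain stage.
That's 1 dB above the -19 dBFS threshold.
Input overshoot = R × output overshoot = 4 dB → input = -19 + 4 = -15 dBFS.

-15 dBFS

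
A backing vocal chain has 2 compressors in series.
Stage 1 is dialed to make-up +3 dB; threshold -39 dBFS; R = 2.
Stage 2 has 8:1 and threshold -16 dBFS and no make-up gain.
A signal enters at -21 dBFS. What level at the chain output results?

-27 dBFS

Stage 1: 18 dB above -39 dBFS, reduced 2:1 to 9 dB above → -30 dBFS; +3 dB make-up → -27 dBFS.
Stage 2: -27 dBFS is at or below the -16 dBFS threshold — no compression; output -27 dBFS.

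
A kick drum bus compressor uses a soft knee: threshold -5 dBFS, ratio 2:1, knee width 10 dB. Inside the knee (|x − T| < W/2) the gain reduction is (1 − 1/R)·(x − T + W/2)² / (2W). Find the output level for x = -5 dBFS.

-5.625 dBFS

x − T + W/2 = -5 − (-5) + 5 = 5.
GR = (1 − 1/2) × 5² / 20 = 0.5 × 25 / 20 = 0.625 dB.
Output = -5 − 0.625 = -5.625 dBFS.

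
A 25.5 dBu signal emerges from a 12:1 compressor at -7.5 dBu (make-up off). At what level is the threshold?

-10.5 dBu

Gain reduction = 25.5 − (-7.5) = 33 dB; output overshoot = GR / (R − 1) = 33 / 11 = 3 dB.
Threshold = output − output overshoot = -7.5 − 3 = -10.5 dBu.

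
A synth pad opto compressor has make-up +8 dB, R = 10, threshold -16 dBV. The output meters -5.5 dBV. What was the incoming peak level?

Stripping the +8 dB make-up gives -13.5 dBV at the gain stage.
That's 2.5 dB above the -16 dBV threshold.
Input overshoot = R × output overshoot = 25 dB → input = -16 + 25 = 9 dBV.

9 dBV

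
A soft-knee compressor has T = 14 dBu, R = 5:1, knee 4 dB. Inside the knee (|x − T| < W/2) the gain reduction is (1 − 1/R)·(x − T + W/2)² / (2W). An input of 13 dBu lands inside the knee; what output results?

12.9 dBu

x − T + W/2 = 13 − 14 + 2 = 1.
GR = (1 − 1/5) × 1² / 8 = 0.8 × 1 / 8 = 0.1 dB.
Output = 13 − 0.1 = 12.9 dBu.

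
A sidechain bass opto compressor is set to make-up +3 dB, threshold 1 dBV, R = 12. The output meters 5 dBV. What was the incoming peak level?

13 dBV

Remove make-up: 5 − 3 = 2 dBV.
Post-compression overshoot = 2 − 1 = 1 dB.
Input overshoot = R × output overshoot = 12 dB → input = 1 + 12 = 13 dBV.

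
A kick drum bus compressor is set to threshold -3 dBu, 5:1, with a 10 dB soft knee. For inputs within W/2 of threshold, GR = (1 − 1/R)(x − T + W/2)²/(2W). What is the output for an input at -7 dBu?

-7.04 dBu

x − T + W/2 = -7 − (-3) + 5 = 1.
GR = (1 − 1/5) × 1² / 20 = 0.8 × 1 / 20 = 0.04 dB.
Output = -7 − 0.04 = -7.04 dBu.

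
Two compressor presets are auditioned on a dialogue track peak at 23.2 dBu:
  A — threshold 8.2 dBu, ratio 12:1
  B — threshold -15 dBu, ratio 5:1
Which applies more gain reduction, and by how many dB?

B, by 16.81 dB

A: overshoot 15 dB → output overshoot 1.25 dB → GR 13.75 dB.
B: overshoot 38.2 dB → output overshoot 7.64 dB → GR 30.56 dB.
Difference: 16.81 dB in favour of B.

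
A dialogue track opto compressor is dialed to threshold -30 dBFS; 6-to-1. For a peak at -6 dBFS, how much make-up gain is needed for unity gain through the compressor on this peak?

20 dB

Without make-up, output = threshold + overshoot/6 = -30 + 4 = -26 dBFS.
Gap to target: 20 dB.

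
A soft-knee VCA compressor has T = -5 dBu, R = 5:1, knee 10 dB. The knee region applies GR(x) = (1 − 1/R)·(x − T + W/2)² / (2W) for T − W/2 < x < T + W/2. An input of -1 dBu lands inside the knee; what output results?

-4.24 dBu

x − T + W/2 = -1 − (-5) + 5 = 9.
GR = (1 − 1/5) × 9² / 20 = 0.8 × 81 / 20 = 3.24 dB.
Output = -1 − 3.24 = -4.24 dBu.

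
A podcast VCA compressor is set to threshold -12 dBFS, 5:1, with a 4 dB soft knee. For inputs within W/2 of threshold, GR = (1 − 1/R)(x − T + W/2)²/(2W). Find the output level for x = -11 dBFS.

x − T + W/2 = -11 − (-12) + 2 = 3.
GR = (1 − 1/5) × 3² / 8 = 0.8 × 9 / 8 = 0.9 dB.
Output = -11 − 0.9 = -11.9 dBFS.

-11.9 dBFS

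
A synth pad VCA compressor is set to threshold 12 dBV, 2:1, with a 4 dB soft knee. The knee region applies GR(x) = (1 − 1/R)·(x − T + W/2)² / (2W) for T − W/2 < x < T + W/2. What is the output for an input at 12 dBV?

11.75 dBV

x − T + W/2 = 12 − 12 + 2 = 2.
GR = (1 − 1/2) × 2² / 8 = 0.5 × 4 / 8 = 0.25 dB.
Output = 12 − 0.25 = 11.75 dBV.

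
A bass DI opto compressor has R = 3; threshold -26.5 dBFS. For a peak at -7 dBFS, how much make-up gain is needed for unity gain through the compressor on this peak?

13 dB

Overshoot 19.5 dB → 19.5/3 = 6.5 dB after compression, so the compressed level is -26.5 + 6.5 = -20 dBFS.
Make-up = target − compressed = -7 − (-20) = 13 dB.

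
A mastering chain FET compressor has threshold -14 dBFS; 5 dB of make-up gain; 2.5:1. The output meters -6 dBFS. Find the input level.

Before make-up, the level was -6 − 5 = -11 dBFS.
Post-compression overshoot = -11 − (-14) = 3 dB.
Input overshoot = R × output overshoot = 7.5 dB → input = -14 + 7.5 = -6.5 dBFS.

-6.5 dBFS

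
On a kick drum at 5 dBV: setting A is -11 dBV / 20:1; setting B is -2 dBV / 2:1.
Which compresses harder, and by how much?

A, by 11.7 dB

A: 16 dB over, compressed to 0.8 dB over, so 15.2 dB of GR.
B: 7 dB over, compressed to 3.5 dB over, so 3.5 dB of GR.
Difference: 11.7 dB in favour of A.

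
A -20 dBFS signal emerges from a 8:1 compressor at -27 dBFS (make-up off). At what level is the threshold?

-28 dBFS

Let T be the threshold. Output overshoot = (input overshoot)/R, so -27 − T = (-20 − T)/8.
8·(-27 − T) = -20 − T → 7·T = -216 − (-20) = -196.
T = -196/7 = -28 dBFS.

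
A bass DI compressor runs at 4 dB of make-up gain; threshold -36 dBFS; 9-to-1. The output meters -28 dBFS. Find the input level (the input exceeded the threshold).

Stripping the +4 dB make-up gives -32 dBFS at the gain stage.
That's 4 dB above the -36 dBFS threshold.
Before 9:1 compression the overshoot was 4 × 9 = 36 dB, so input = -36 + 36 = 0 dBFS.

0 dBFS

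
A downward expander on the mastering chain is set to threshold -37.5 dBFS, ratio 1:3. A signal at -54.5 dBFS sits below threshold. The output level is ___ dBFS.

-88.5 dBFS

The input is 17 dB below the -37.5 dBFS threshold.
A 1:3 expander multiplies undershoot by 3: 17 × 3 = 51 dB below threshold.
Output = -37.5 − 51 = -88.5 dBFS.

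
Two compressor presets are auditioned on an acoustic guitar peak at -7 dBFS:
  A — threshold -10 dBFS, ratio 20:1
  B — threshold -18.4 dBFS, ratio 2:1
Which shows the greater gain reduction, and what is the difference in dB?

A: overshoot 3 dB → output overshoot 0.15 dB → GR 2.85 dB.
B: overshoot 11.4 dB → output overshoot 5.7 dB → GR 5.7 dB.
B reduces 2.85 dB more.

B, by 2.85 dB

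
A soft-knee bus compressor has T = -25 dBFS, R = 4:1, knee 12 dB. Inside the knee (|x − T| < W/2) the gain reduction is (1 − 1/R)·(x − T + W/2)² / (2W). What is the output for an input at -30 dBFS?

-30.03125 dBFS

x − T + W/2 = -30 − (-25) + 6 = 1.
GR = (1 − 1/4) × 1² / 24 = 0.75 × 1 / 24 = 0.03125 dB.
Output = -30 − 0.03125 = -30.03125 dBFS.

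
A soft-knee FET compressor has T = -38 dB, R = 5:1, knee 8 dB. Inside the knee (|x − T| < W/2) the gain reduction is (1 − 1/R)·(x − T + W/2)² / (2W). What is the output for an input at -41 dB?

x − T + W/2 = -41 − (-38) + 4 = 1.
GR = (1 − 1/5) × 1² / 16 = 0.8 × 1 / 16 = 0.05 dB.
Output = -41 − 0.05 = -41.05 dB.

-41.05 dB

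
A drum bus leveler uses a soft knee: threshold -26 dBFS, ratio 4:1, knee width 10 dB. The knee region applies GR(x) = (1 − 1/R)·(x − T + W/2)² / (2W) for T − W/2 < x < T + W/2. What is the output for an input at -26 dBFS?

-26.9375 dBFS

x − T + W/2 = -26 − (-26) + 5 = 5.
GR = (1 − 1/4) × 5² / 20 = 0.75 × 25 / 20 = 0.9375 dB.
Output = -26 − 0.9375 = -26.9375 dBFS.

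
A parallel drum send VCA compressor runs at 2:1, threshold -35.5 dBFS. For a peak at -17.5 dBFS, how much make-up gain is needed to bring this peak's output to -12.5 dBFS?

14 dB

The peak compresses to -35.5 + 18/2 = -26.5 dBFS.
To reach -12.5 dBFS requires -12.5 − (-26.5) = 14 dB of make-up.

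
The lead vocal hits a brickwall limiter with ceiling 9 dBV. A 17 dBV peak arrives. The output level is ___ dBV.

9 dBV

At ∞:1, everything above 9 dBV is held at the ceiling.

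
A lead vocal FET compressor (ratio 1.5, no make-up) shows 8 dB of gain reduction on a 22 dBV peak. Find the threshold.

-2 dBV

Input is 24 dB above T (since output overshoot × R = input overshoot: (14 − T)·1.5 = 22 − T gives T = -2 dBV).
Check: -2 + (22 − (-2))/1.5 = -2 + 16 = 14 dBV. ✓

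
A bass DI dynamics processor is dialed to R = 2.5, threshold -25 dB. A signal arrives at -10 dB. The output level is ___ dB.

-10 dB sits 15 dB over threshold.
The 15 dB excess becomes 6 dB after 2.5:1 reduction.
That puts the output at -19 dB.

-19 dB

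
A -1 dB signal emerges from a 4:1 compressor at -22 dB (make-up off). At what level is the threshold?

Gain reduction = -1 − (-22) = 21 dB; output overshoot = GR / (R − 1) = 21 / 3 = 7 dB.
Threshold = output − output overshoot = -22 − 7 = -29 dB.

-29 dB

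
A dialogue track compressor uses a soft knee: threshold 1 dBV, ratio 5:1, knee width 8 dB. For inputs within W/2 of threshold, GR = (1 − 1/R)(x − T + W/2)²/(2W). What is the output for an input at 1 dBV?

0.2 dBV

x − T + W/2 = 1 − 1 + 4 = 4.
GR = (1 − 1/5) × 4² / 16 = 0.8 × 16 / 16 = 0.8 dB.
Output = 1 − 0.8 = 0.2 dBV.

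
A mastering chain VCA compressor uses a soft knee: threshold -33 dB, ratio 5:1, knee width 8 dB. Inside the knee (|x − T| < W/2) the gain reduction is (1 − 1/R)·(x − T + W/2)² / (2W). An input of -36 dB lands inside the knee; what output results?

x − T + W/2 = -36 − (-33) + 4 = 1.
GR = (1 − 1/5) × 1² / 16 = 0.8 × 1 / 16 = 0.05 dB.
Output = -36 − 0.05 = -36.05 dB.

-36.05 dB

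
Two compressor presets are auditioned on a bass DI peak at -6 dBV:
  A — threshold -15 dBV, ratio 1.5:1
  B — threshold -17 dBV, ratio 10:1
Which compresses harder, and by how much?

A: 9 dB over, compressed to 6 dB over, so 3 dB of GR.
B: 11 dB over, compressed to 1.1 dB over, so 9.9 dB of GR.
Difference: 6.9 dB in favour of B.

B, by 6.9 dB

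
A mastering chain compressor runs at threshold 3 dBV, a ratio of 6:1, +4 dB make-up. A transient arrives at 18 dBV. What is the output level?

The input is 15 dB above the 3 dBV threshold.
6:1 compression reduces that to 15/6 = 2.5 dB over.
Output = 3 + 2.5 = 5.5 dBV; make-up adds 4 dB, giving 9.5 dBV.

9.5 dBV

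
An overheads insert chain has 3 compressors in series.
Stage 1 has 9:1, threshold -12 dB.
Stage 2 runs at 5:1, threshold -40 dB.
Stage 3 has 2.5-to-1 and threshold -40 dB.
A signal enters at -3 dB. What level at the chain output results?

Stage 1: overshoot 9 dB → 9/9 = 1 dB → -11 dB.
Stage 2: -11 dB is 29 dB over -40 dB; at 5:1 that becomes 5.8 dB over, giving -34.2 dB.
Stage 3: overshoot 5.8 dB → 5.8/2.5 = 2.32 dB → -37.68 dB.

-37.68 dB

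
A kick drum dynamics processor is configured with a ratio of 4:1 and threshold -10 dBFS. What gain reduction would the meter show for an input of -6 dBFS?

-6 dBFS exceeds the threshold by 4 dB.
At 4:1, output sits 4/4 = 1 dB above threshold.
Gain reduction = 4 − 1 = 3 dB.

3 dB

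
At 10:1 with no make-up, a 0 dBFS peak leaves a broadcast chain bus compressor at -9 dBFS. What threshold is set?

-10 dBFS

Input is 10 dB above T (since output overshoot × R = input overshoot: (-9 − T)·10 = 0 − T gives T = -10 dBFS).
Check: -10 + (0 − (-10))/10 = -10 + 1 = -9 dBFS. ✓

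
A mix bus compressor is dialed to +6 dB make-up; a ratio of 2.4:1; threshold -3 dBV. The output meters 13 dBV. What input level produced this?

21 dBV

Stripping the +6 dB make-up gives 7 dBV at the gain stage.
Post-compression overshoot = 7 − (-3) = 10 dB.
Input overshoot = R × output overshoot = 24 dB → input = -3 + 24 = 21 dBV.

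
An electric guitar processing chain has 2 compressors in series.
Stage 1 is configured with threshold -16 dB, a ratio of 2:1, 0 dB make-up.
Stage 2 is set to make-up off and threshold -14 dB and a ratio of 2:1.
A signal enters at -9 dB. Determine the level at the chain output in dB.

-13.25 dB

Stage 1: 7 dB above -16 dB, reduced 2:1 to 3.5 dB above → -12.5 dB.
Stage 2: 1.5 dB above -14 dB, reduced 2:1 to 0.75 dB above → -13.25 dB.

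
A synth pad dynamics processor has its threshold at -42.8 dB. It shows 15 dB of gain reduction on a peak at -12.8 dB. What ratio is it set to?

2:1

Input overshoot = -12.8 − (-42.8) = 30 dB.
Output overshoot = 30 − 15 = 15 dB.
Ratio = input overshoot / output overshoot = 30 / 15 = 2.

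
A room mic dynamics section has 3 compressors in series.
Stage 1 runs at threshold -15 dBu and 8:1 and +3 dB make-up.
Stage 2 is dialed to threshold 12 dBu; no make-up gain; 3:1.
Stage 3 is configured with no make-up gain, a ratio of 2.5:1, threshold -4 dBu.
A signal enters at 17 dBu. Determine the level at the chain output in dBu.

Stage 1: 32 dB above -15 dBu, reduced 8:1 to 4 dB above → -11 dBu; +3 dB make-up → -8 dBu.
Stage 2: below threshold (-8 ≤ 12); passes unchanged; output -8 dBu.
Stage 3: -8 dBu is at or below the -4 dBu threshold — no compression; output -8 dBu.

-8 dBu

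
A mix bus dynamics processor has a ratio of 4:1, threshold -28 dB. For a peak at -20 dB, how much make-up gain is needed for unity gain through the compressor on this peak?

6 dB

The peak compresses to -28 + 8/4 = -26 dB.
To reach -20 dB requires -20 − (-26) = 6 dB of make-up.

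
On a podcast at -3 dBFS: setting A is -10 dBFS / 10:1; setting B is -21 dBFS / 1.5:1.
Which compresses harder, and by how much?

A, by 0.3 dB

A: overshoot 7 dB → output overshoot 0.7 dB → GR 6.3 dB.
B: overshoot 18 dB → output overshoot 12 dB → GR 6 dB.
Difference: 0.3 dB in favour of A.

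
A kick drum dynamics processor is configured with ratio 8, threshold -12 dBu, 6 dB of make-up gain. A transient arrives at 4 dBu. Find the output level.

-4 dBu

Overshoot: 4 − (-12) = 16 dB.
The 16 dB excess becomes 2 dB after 8:1 reduction.
Output = -12 + 2 = -10 dBu; make-up adds 6 dB, giving -4 dBu.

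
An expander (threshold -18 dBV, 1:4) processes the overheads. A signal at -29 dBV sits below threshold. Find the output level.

Undershoot = (-18) − (-29) = 11 dB.
At 1:4, that expands to 44 dB under threshold.
Output = -18 − 44 = -62 dBV.

-62 dBV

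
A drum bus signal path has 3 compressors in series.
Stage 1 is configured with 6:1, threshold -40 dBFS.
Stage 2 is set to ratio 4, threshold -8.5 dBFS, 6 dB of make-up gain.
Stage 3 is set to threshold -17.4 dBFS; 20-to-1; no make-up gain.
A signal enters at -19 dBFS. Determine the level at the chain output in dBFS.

Stage 1: -19 dBFS is 21 dB over -40 dBFS; at 6:1 that becomes 3.5 dB over, giving -36.5 dBFS.
Stage 2: below threshold (-36.5 ≤ -8.5); passes unchanged; make-up brings it to -30.5 dBFS.
Stage 3: below threshold (-30.5 ≤ -17.4); passes unchanged; output -30.5 dBFS.

-30.5 dBFS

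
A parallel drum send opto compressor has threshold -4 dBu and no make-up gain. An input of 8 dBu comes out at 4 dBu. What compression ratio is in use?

Input overshoot = 8 − (-4) = 12 dB; output overshoot = 4 − (-4) = 8 dB.
Ratio = 12 / 8 = 1.5.

1.5:1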